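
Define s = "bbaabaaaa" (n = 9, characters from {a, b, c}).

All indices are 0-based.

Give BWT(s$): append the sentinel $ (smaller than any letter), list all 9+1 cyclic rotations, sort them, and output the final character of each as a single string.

rank  rotation    last
    0  $bbaabaaaa  a
    1  a$bbaabaaa  a
    2  aa$bbaabaa  a
    3  aaa$bbaaba  a
    4  aaaa$bbaab  b
    5  aabaaaa$bb  b
    6  abaaaa$bba  a
    7  baaaa$bbaa  a
    8  baabaaaa$b  b
    9  bbaabaaaa$  $

aaaabbaab$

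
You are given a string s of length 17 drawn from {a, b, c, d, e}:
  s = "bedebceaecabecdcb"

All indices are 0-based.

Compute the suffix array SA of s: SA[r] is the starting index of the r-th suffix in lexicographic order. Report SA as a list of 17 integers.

rank→(start, suffix):
  0 → (10, 'abecdcb')
  1 → (7, 'aecabecdcb')
  2 → (16, 'b')
  3 → (4, 'bceaecabecdcb')
  4 → (11, 'becdcb')
  5 → (0, 'bedebceaecabecdcb')
  6 → (9, 'cabecdcb')
  7 → (15, 'cb')
  8 → (13, 'cdcb')
  9 → (5, 'ceaecabecdcb')
  10 → (14, 'dcb')
  11 → (2, 'debceaecabecdcb')
  12 → (6, 'eaecabecdcb')
  13 → (3, 'ebceaecabecdcb')
  14 → (8, 'ecabecdcb')
  15 → (12, 'ecdcb')
  16 → (1, 'edebceaecabecdcb')

[10, 7, 16, 4, 11, 0, 9, 15, 13, 5, 14, 2, 6, 3, 8, 12, 1]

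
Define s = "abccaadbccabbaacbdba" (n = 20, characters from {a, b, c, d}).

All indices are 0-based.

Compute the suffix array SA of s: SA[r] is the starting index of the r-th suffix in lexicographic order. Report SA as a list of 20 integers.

[19, 13, 4, 10, 0, 14, 5, 18, 12, 11, 1, 7, 16, 3, 9, 15, 2, 8, 17, 6]

sorted suffixes:
  #0 SA[0]=19  'a'
  #1 SA[1]=13  'aacbdba'
  #2 SA[2]=4  'aadbccabbaacbdba'
  #3 SA[3]=10  'abbaacbdba'
  #4 SA[4]=0  'abccaadbccabbaacbdba'
  #5 SA[5]=14  'acbdba'
  #6 SA[6]=5  'adbccabbaacbdba'
  #7 SA[7]=18  'ba'
  #8 SA[8]=12  'baacbdba'
  #9 SA[9]=11  'bbaacbdba'
  #10 SA[10]=1  'bccaadbccabbaacbdba'
  #11 SA[11]=7  'bccabbaacbdba'
  #12 SA[12]=16  'bdba'
  #13 SA[13]=3  'caadbccabbaacbdba'
  #14 SA[14]=9  'cabbaacbdba'
  #15 SA[15]=15  'cbdba'
  #16 SA[16]=2  'ccaadbccabbaacbdba'
  #17 SA[17]=8  'ccabbaacbdba'
  #18 SA[18]=17  'dba'
  #19 SA[19]=6  'dbccabbaacbdba'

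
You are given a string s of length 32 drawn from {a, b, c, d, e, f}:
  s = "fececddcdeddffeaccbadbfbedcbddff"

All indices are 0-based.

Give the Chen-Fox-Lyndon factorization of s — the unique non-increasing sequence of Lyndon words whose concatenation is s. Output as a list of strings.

emit factor 1: 'f' (i=0, period=1)
emit factor 2: 'e' (i=1, period=1)
emit factor 3: 'ce' (i=2, period=2)
emit factor 4: 'cddcdeddffe' (i=4, period=11)
emit factor 5: 'accbadbfbedcbddff' (i=15, period=17)

["f", "e", "ce", "cddcdeddffe", "accbadbfbedcbddff"]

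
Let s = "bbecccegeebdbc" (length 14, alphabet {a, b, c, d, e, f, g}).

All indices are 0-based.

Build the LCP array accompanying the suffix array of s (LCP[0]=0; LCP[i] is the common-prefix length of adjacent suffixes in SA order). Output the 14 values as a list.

[0, 1, 1, 1, 0, 1, 2, 1, 0, 0, 1, 1, 1, 0]

rank | idx | suffix
   0 |   0 | bbecccegeebdbc
   1 |  12 | bc
   2 |  10 | bdbc
   3 |   1 | becccegeebdbc
   4 |  13 | c
   5 |   3 | cccegeebdbc
   6 |   4 | ccegeebdbc
   7 |   5 | cegeebdbc
   8 |  11 | dbc
   9 |   9 | ebdbc
  10 |   2 | ecccegeebdbc
  11 |   8 | eebdbc
  12 |   6 | egeebdbc
  13 |   7 | geebdbc

SA = [0, 12, 10, 1, 13, 3, 4, 5, 11, 9, 2, 8, 6, 7]
i: (SA[i-1],SA[i]) lcp shared
  1: (0,12) 1 'b'
  2: (12,10) 1 'b'
  3: (10,1) 1 'b'
  4: (1,13) 0 ''
  5: (13,3) 1 'c'
  6: (3,4) 2 'cc'
  7: (4,5) 1 'c'
  8: (5,11) 0 ''
  9: (11,9) 0 ''
  10: (9,2) 1 'e'
  11: (2,8) 1 'e'
  12: (8,6) 1 'e'
  13: (6,7) 0 ''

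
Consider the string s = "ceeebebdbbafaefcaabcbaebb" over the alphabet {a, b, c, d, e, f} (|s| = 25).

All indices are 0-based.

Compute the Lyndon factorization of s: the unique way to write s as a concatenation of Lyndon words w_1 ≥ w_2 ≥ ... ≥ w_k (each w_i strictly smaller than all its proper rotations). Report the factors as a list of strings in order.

emit factor 1: 'ceee' (i=0, period=4)
emit factor 2: 'be' (i=4, period=2)
emit factor 3: 'bd' (i=6, period=2)
emit factor 4: 'b' (i=8, period=1)
emit factor 5: 'b' (i=9, period=1)
emit factor 6: 'af' (i=10, period=2)
emit factor 7: 'aefc' (i=12, period=4)
emit factor 8: 'aabcbaebb' (i=16, period=9)

["ceee", "be", "bd", "b", "b", "af", "aefc", "aabcbaebb"]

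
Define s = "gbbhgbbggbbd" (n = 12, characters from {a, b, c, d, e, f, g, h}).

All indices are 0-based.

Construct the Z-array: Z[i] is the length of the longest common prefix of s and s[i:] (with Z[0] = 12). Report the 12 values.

Z[0]=12
i=1: i≥r, start 0; Z[1]=0
i=2: i≥r, start 0; Z[2]=0
i=3: i≥r, start 0; Z[3]=0
i=4: i≥r, start 0; Z[4]=3 scan→box=[4,7)
i=5: min(r-i=2, Z[1]=0)=0; Z[5]=0
i=6: min(r-i=1, Z[2]=0)=0; Z[6]=0
i=7: i≥r, start 0; Z[7]=1 scan→box=[7,8)
i=8: i≥r, start 0; Z[8]=3 scan→box=[8,11)
i=9: min(r-i=2, Z[1]=0)=0; Z[9]=0
i=10: min(r-i=1, Z[2]=0)=0; Z[10]=0
i=11: i≥r, start 0; Z[11]=0

[12, 0, 0, 0, 3, 0, 0, 1, 3, 0, 0, 0]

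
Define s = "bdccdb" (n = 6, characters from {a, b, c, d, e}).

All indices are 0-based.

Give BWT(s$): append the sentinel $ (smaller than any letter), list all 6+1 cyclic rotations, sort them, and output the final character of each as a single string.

rank  rotation last
    0  $bdccdb  b
    1  b$bdccd  d
    2  bdccdb$  $
    3  ccdb$bd  d
    4  cdb$bdc  c
    5  db$bdcc  c
    6  dccdb$b  b

bd$dccb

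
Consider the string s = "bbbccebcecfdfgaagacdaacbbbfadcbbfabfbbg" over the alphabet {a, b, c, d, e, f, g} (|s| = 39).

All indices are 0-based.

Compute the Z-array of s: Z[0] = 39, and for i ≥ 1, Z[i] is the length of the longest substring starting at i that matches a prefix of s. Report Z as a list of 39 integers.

Z[0]=39
i=1: outside box; Z[1]=2 grow→box=[1,3)
i=2: min(r-i=1, Z[1]=2)=1; Z[2]=1
i=3: outside box; Z[3]=0
i=4: outside box; Z[4]=0
i=5: outside box; Z[5]=0
i=6: outside box; Z[6]=1 grow→box=[6,7)
i=7: outside box; Z[7]=0
i=8: outside box; Z[8]=0
i=9: outside box; Z[9]=0
i=10: outside box; Z[10]=0
i=11: outside box; Z[11]=0
i=12: outside box; Z[12]=0
i=13: outside box; Z[13]=0
i=14: outside box; Z[14]=0
i=15: outside box; Z[15]=0
i=16: outside box; Z[16]=0
i=17: outside box; Z[17]=0
i=18: outside box; Z[18]=0
i=19: outside box; Z[19]=0
i=20: outside box; Z[20]=0
i=21: outside box; Z[21]=0
i=22: outside box; Z[22]=0
i=23: outside box; Z[23]=3 grow→box=[23,26)
i=24: min(r-i=2, Z[1]=2)=2; Z[24]=2
i=25: min(r-i=1, Z[2]=1)=1; Z[25]=1
i=26: outside box; Z[26]=0
i=27: outside box; Z[27]=0
i=28: outside box; Z[28]=0
i=29: outside box; Z[29]=0
i=30: outside box; Z[30]=2 grow→box=[30,32)
i=31: min(r-i=1, Z[1]=2)=1; Z[31]=1
i=32: outside box; Z[32]=0
i=33: outside box; Z[33]=0
i=34: outside box; Z[34]=1 grow→box=[34,35)
i=35: outside box; Z[35]=0
i=36: outside box; Z[36]=2 grow→box=[36,38)
i=37: min(r-i=1, Z[1]=2)=1; Z[37]=1
i=38: outside box; Z[38]=0

[39, 2, 1, 0, 0, 0, 1, 0, 0, 0, 0, 0, 0, 0, 0, 0, 0, 0, 0, 0, 0, 0, 0, 3, 2, 1, 0, 0, 0, 0, 2, 1, 0, 0, 1, 0, 2, 1, 0]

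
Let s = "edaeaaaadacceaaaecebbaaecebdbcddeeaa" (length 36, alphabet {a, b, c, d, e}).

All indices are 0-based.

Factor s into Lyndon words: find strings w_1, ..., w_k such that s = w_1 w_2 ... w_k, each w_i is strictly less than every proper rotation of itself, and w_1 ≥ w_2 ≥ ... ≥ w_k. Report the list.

["e", "d", "ae", "aaaadacceaaaecebbaaecebdbcddee", "a", "a"]

emit factor 1: 'e' (i=0, period=1)
emit factor 2: 'd' (i=1, period=1)
emit factor 3: 'ae' (i=2, period=2)
emit factor 4: 'aaaadacceaaaecebbaaecebdbcddee' (i=4, period=30)
emit factor 5: 'a' (i=34, period=1)
emit factor 6: 'a' (i=35, period=1)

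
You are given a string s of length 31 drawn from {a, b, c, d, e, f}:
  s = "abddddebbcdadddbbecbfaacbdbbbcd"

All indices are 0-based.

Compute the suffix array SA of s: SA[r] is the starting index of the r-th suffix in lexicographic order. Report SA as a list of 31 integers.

sorted suffixes:
  #0 SA[0]=21  'aacbdbbbcd'
  #1 SA[1]=0  'abddddebbcdadddbbecbfaacbdbbbcd'
  #2 SA[2]=22  'acbdbbbcd'
  #3 SA[3]=11  'adddbbecbfaacbdbbbcd'
  #4 SA[4]=26  'bbbcd'
  #5 SA[5]=27  'bbcd'
  #6 SA[6]=7  'bbcdadddbbecbfaacbdbbbcd'
  #7 SA[7]=15  'bbecbfaacbdbbbcd'
  #8 SA[8]=28  'bcd'
  #9 SA[9]=8  'bcdadddbbecbfaacbdbbbcd'
  #10 SA[10]=24  'bdbbbcd'
  #11 SA[11]=1  'bddddebbcdadddbbecbfaacbdbbbcd'
  #12 SA[12]=16  'becbfaacbdbbbcd'
  #13 SA[13]=19  'bfaacbdbbbcd'
  #14 SA[14]=23  'cbdbbbcd'
  #15 SA[15]=18  'cbfaacbdbbbcd'
  #16 SA[16]=29  'cd'
  #17 SA[17]=9  'cdadddbbecbfaacbdbbbcd'
  #18 SA[18]=30  'd'
  #19 SA[19]=10  'dadddbbecbfaacbdbbbcd'
  #20 SA[20]=25  'dbbbcd'
  #21 SA[21]=14  'dbbecbfaacbdbbbcd'
  #22 SA[22]=13  'ddbbecbfaacbdbbbcd'
  #23 SA[23]=12  'dddbbecbfaacbdbbbcd'
  #24 SA[24]=2  'ddddebbcdadddbbecbfaacbdbbbcd'
  #25 SA[25]=3  'dddebbcdadddbbecbfaacbdbbbcd'
  #26 SA[26]=4  'ddebbcdadddbbecbfaacbdbbbcd'
  #27 SA[27]=5  'debbcdadddbbecbfaacbdbbbcd'
  #28 SA[28]=6  'ebbcdadddbbecbfaacbdbbbcd'
  #29 SA[29]=17  'ecbfaacbdbbbcd'
  #30 SA[30]=20  'faacbdbbbcd'

[21, 0, 22, 11, 26, 27, 7, 15, 28, 8, 24, 1, 16, 19, 23, 18, 29, 9, 30, 10, 25, 14, 13, 12, 2, 3, 4, 5, 6, 17, 20]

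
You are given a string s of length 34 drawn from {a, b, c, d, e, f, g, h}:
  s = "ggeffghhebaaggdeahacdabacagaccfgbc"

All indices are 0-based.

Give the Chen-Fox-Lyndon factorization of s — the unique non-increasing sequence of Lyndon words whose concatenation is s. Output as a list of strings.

["g", "g", "effghh", "e", "b", "aaggdeahacdabacagaccfgbc"]

emit factor 1: 'g' (i=0, period=1)
emit factor 2: 'g' (i=1, period=1)
emit factor 3: 'effghh' (i=2, period=6)
emit factor 4: 'e' (i=8, period=1)
emit factor 5: 'b' (i=9, period=1)
emit factor 6: 'aaggdeahacdabacagaccfgbc' (i=10, period=24)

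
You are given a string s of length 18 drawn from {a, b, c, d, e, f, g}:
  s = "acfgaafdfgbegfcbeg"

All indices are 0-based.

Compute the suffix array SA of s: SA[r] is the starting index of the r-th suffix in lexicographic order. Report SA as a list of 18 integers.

[4, 0, 5, 15, 10, 14, 1, 7, 16, 11, 13, 6, 2, 8, 17, 3, 9, 12]

sorted suffixes:
  #0 SA[0]=4  'aafdfgbegfcbeg'
  #1 SA[1]=0  'acfgaafdfgbegfcbeg'
  #2 SA[2]=5  'afdfgbegfcbeg'
  #3 SA[3]=15  'beg'
  #4 SA[4]=10  'begfcbeg'
  #5 SA[5]=14  'cbeg'
  #6 SA[6]=1  'cfgaafdfgbegfcbeg'
  #7 SA[7]=7  'dfgbegfcbeg'
  #8 SA[8]=16  'eg'
  #9 SA[9]=11  'egfcbeg'
  #10 SA[10]=13  'fcbeg'
  #11 SA[11]=6  'fdfgbegfcbeg'
  #12 SA[12]=2  'fgaafdfgbegfcbeg'
  #13 SA[13]=8  'fgbegfcbeg'
  #14 SA[14]=17  'g'
  #15 SA[15]=3  'gaafdfgbegfcbeg'
  #16 SA[16]=9  'gbegfcbeg'
  #17 SA[17]=12  'gfcbeg'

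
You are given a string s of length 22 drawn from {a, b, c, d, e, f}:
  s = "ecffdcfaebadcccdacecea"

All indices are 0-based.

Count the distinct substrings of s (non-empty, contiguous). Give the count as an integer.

rank | idx | suffix
   0 |  21 | a
   1 |  16 | acecea
   2 |  10 | adcccdacecea
   3 |   7 | aebadcccdacecea
   4 |   9 | badcccdacecea
   5 |  12 | cccdacecea
   6 |  13 | ccdacecea
   7 |  14 | cdacecea
   8 |  19 | cea
   9 |  17 | cecea
  10 |   5 | cfaebadcccdacecea
  11 |   1 | cffdcfaebadcccdacecea
  12 |  15 | dacecea
  13 |  11 | dcccdacecea
  14 |   4 | dcfaebadcccdacecea
  15 |  20 | ea
  16 |   8 | ebadcccdacecea
  17 |  18 | ecea
  18 |   0 | ecffdcfaebadcccdacecea
  19 |   6 | faebadcccdacecea
  20 |   3 | fdcfaebadcccdacecea
  21 |   2 | ffdcfaebadcccdacecea

SA = [21, 16, 10, 7, 9, 12, 13, 14, 19, 17, 5, 1, 15, 11, 4, 20, 8, 18, 0, 6, 3, 2]
rank  pair      lcp
   1  s[21:],s[16:]  1  'a'
   2  s[16:],s[10:]  1  'a'
   3  s[10:],s[7:]  1  'a'
   4  s[7:],s[9:]  0  ''
   5  s[9:],s[12:]  0  ''
   6  s[12:],s[13:]  2  'cc'
   7  s[13:],s[14:]  1  'c'
   8  s[14:],s[19:]  1  'c'
   9  s[19:],s[17:]  2  'ce'
  10  s[17:],s[5:]  1  'c'
  11  s[5:],s[1:]  2  'cf'
  12  s[1:],s[15:]  0  ''
  13  s[15:],s[11:]  1  'd'
  14  s[11:],s[4:]  2  'dc'
  15  s[4:],s[20:]  0  ''
  16  s[20:],s[8:]  1  'e'
  17  s[8:],s[18:]  1  'e'
  18  s[18:],s[0:]  2  'ec'
  19  s[0:],s[6:]  0  ''
  20  s[6:],s[3:]  1  'f'
  21  s[3:],s[2:]  1  'f'

n(n+1)/2 = 22·23/2 = 253
Σ LCP = 0 + 1 + 1 + 1 + 0 + 0 + 2 + 1 + 1 + 2 + 1 + 2 + 0 + 1 + 2 + 0 + 1 + 1 + 2 + 0 + 1 + 1 = 21
distinct = 253 − 21 = 232

232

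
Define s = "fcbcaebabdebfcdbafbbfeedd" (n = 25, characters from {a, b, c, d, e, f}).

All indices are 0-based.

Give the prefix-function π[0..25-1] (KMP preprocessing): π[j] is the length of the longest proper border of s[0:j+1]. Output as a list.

[0, 0, 0, 0, 0, 0, 0, 0, 0, 0, 0, 0, 1, 2, 0, 0, 0, 1, 0, 0, 1, 0, 0, 0, 0]

π[0] = 0
j=1 s[j]='c': π[1]=0 (border '')
j=2 s[j]='b': π[2]=0 (border '')
j=3 s[j]='c': π[3]=0 (border '')
j=4 s[j]='a': π[4]=0 (border '')
j=5 s[j]='e': π[5]=0 (border '')
j=6 s[j]='b': π[6]=0 (border '')
j=7 s[j]='a': π[7]=0 (border '')
j=8 s[j]='b': π[8]=0 (border '')
j=9 s[j]='d': π[9]=0 (border '')
j=10 s[j]='e': π[10]=0 (border '')
j=11 s[j]='b': π[11]=0 (border '')
j=12 s[j]='f': π[12]=1 (border 'f')
j=13 s[j]='c': π[13]=2 (border 'fc')
j=14 s[j]='d': k: 2→0; π[14]=0 (border '')
j=15 s[j]='b': π[15]=0 (border '')
j=16 s[j]='a': π[16]=0 (border '')
j=17 s[j]='f': π[17]=1 (border 'f')
j=18 s[j]='b': k: 1→0; π[18]=0 (border '')
j=19 s[j]='b': π[19]=0 (border '')
j=20 s[j]='f': π[20]=1 (border 'f')
j=21 s[j]='e': k: 1→0; π[21]=0 (border '')
j=22 s[j]='e': π[22]=0 (border '')
j=23 s[j]='d': π[23]=0 (border '')
j=24 s[j]='d': π[24]=0 (border '')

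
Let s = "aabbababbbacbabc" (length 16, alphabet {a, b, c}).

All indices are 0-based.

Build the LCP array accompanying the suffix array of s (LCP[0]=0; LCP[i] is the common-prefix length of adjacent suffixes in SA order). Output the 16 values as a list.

sorted suffixes:
  #0 SA[0]=0  'aabbababbbacbabc'
  #1 SA[1]=4  'ababbbacbabc'
  #2 SA[2]=1  'abbababbbacbabc'
  #3 SA[3]=6  'abbbacbabc'
  #4 SA[4]=13  'abc'
  #5 SA[5]=10  'acbabc'
  #6 SA[6]=3  'bababbbacbabc'
  #7 SA[7]=5  'babbbacbabc'
  #8 SA[8]=12  'babc'
  #9 SA[9]=9  'bacbabc'
  #10 SA[10]=2  'bbababbbacbabc'
  #11 SA[11]=8  'bbacbabc'
  #12 SA[12]=7  'bbbacbabc'
  #13 SA[13]=14  'bc'
  #14 SA[14]=15  'c'
  #15 SA[15]=11  'cbabc'

SA = [0, 4, 1, 6, 13, 10, 3, 5, 12, 9, 2, 8, 7, 14, 15, 11]
rank  pair      lcp
   1  s[0:],s[4:]  1  'a'
   2  s[4:],s[1:]  2  'ab'
   3  s[1:],s[6:]  3  'abb'
   4  s[6:],s[13:]  2  'ab'
   5  s[13:],s[10:]  1  'a'
   6  s[10:],s[3:]  0  ''
   7  s[3:],s[5:]  3  'bab'
   8  s[5:],s[12:]  3  'bab'
   9  s[12:],s[9:]  2  'ba'
  10  s[9:],s[2:]  1  'b'
  11  s[2:],s[8:]  3  'bba'
  12  s[8:],s[7:]  2  'bb'
  13  s[7:],s[14:]  1  'b'
  14  s[14:],s[15:]  0  ''
  15  s[15:],s[11:]  1  'c'

[0, 1, 2, 3, 2, 1, 0, 3, 3, 2, 1, 3, 2, 1, 0, 1]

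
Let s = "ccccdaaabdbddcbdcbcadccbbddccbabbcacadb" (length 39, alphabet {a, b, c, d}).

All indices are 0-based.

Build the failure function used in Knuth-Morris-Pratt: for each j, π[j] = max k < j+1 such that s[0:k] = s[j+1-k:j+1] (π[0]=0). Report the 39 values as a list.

π[0] = 0
j=1 s[j]='c': π[1]=1 (border 'c')
j=2 s[j]='c': π[2]=2 (border 'cc')
j=3 s[j]='c': π[3]=3 (border 'ccc')
j=4 s[j]='d': k: 3→2→1→0; π[4]=0 (border '')
j=5 s[j]='a': π[5]=0 (border '')
j=6 s[j]='a': π[6]=0 (border '')
j=7 s[j]='a': π[7]=0 (border '')
j=8 s[j]='b': π[8]=0 (border '')
j=9 s[j]='d': π[9]=0 (border '')
j=10 s[j]='b': π[10]=0 (border '')
j=11 s[j]='d': π[11]=0 (border '')
j=12 s[j]='d': π[12]=0 (border '')
j=13 s[j]='c': π[13]=1 (border 'c')
j=14 s[j]='b': k: 1→0; π[14]=0 (border '')
j=15 s[j]='d': π[15]=0 (border '')
j=16 s[j]='c': π[16]=1 (border 'c')
j=17 s[j]='b': k: 1→0; π[17]=0 (border '')
j=18 s[j]='c': π[18]=1 (border 'c')
j=19 s[j]='a': k: 1→0; π[19]=0 (border '')
j=20 s[j]='d': π[20]=0 (border '')
j=21 s[j]='c': π[21]=1 (border 'c')
j=22 s[j]='c': π[22]=2 (border 'cc')
j=23 s[j]='b': k: 2→1→0; π[23]=0 (border '')
j=24 s[j]='b': π[24]=0 (border '')
j=25 s[j]='d': π[25]=0 (border '')
j=26 s[j]='d': π[26]=0 (border '')
j=27 s[j]='c': π[27]=1 (border 'c')
j=28 s[j]='c': π[28]=2 (border 'cc')
j=29 s[j]='b': k: 2→1→0; π[29]=0 (border '')
j=30 s[j]='a': π[30]=0 (border '')
j=31 s[j]='b': π[31]=0 (border '')
j=32 s[j]='b': π[32]=0 (border '')
j=33 s[j]='c': π[33]=1 (border 'c')
j=34 s[j]='a': k: 1→0; π[34]=0 (border '')
j=35 s[j]='c': π[35]=1 (border 'c')
j=36 s[j]='a': k: 1→0; π[36]=0 (border '')
j=37 s[j]='d': π[37]=0 (border '')
j=38 s[j]='b': π[38]=0 (border '')

[0, 1, 2, 3, 0, 0, 0, 0, 0, 0, 0, 0, 0, 1, 0, 0, 1, 0, 1, 0, 0, 1, 2, 0, 0, 0, 0, 1, 2, 0, 0, 0, 0, 1, 0, 1, 0, 0, 0]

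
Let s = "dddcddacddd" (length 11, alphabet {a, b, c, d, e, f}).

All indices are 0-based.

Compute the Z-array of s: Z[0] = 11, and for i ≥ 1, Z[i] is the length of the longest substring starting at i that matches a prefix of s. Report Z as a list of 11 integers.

[11, 2, 1, 0, 2, 1, 0, 0, 3, 2, 1]

Z[0]=11
i=1: outside box; Z[1]=2 scan→box=[1,3)
i=2: min(r-i=1, Z[1]=2)=1; Z[2]=1
i=3: outside box; Z[3]=0
i=4: outside box; Z[4]=2 scan→box=[4,6)
i=5: min(r-i=1, Z[1]=2)=1; Z[5]=1
i=6: outside box; Z[6]=0
i=7: outside box; Z[7]=0
i=8: outside box; Z[8]=3 scan→box=[8,11)
i=9: min(r-i=2, Z[1]=2)=2; Z[9]=2
i=10: min(r-i=1, Z[2]=1)=1; Z[10]=1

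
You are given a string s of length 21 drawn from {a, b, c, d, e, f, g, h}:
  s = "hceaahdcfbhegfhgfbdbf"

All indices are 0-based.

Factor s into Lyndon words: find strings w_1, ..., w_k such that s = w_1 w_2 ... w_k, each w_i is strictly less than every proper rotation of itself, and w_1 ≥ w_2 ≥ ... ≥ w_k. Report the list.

emit factor 1: 'h' (i=0, period=1)
emit factor 2: 'ce' (i=1, period=2)
emit factor 3: 'aahdcfbhegfhgfbdbf' (i=3, period=18)

["h", "ce", "aahdcfbhegfhgfbdbf"]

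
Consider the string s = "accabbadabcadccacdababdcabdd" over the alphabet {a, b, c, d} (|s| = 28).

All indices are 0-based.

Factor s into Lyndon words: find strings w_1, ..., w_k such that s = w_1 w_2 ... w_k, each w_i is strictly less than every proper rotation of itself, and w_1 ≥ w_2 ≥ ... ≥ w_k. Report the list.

emit factor 1: 'acc' (i=0, period=3)
emit factor 2: 'abbadabcadccacd' (i=3, period=15)
emit factor 3: 'ababdcabdd' (i=18, period=10)

["acc", "abbadabcadccacd", "ababdcabdd"]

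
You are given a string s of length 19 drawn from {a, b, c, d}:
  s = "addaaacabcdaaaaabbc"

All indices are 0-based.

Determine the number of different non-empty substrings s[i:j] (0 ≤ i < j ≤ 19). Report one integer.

161

rank | idx | suffix
   0 |  11 | aaaaabbc
   1 |  12 | aaaabbc
   2 |  13 | aaabbc
   3 |   3 | aaacabcdaaaaabbc
   4 |  14 | aabbc
   5 |   4 | aacabcdaaaaabbc
   6 |  15 | abbc
   7 |   7 | abcdaaaaabbc
   8 |   5 | acabcdaaaaabbc
   9 |   0 | addaaacabcdaaaaabbc
  10 |  16 | bbc
  11 |  17 | bc
  12 |   8 | bcdaaaaabbc
  13 |  18 | c
  14 |   6 | cabcdaaaaabbc
  15 |   9 | cdaaaaabbc
  16 |  10 | daaaaabbc
  17 |   2 | daaacabcdaaaaabbc
  18 |   1 | ddaaacabcdaaaaabbc

SA = [11, 12, 13, 3, 14, 4, 15, 7, 5, 0, 16, 17, 8, 18, 6, 9, 10, 2, 1]
rank  pair      lcp
   1  s[11:],s[12:]  4  'aaaa'
   2  s[12:],s[13:]  3  'aaa'
   3  s[13:],s[3:]  3  'aaa'
   4  s[3:],s[14:]  2  'aa'
   5  s[14:],s[4:]  2  'aa'
   6  s[4:],s[15:]  1  'a'
   7  s[15:],s[7:]  2  'ab'
   8  s[7:],s[5:]  1  'a'
   9  s[5:],s[0:]  1  'a'
  10  s[0:],s[16:]  0  ''
  11  s[16:],s[17:]  1  'b'
  12  s[17:],s[8:]  2  'bc'
  13  s[8:],s[18:]  0  ''
  14  s[18:],s[6:]  1  'c'
  15  s[6:],s[9:]  1  'c'
  16  s[9:],s[10:]  0  ''
  17  s[10:],s[2:]  4  'daaa'
  18  s[2:],s[1:]  1  'd'

n(n+1)/2 = 19·20/2 = 190
Σ LCP = 0 + 4 + 3 + 3 + 2 + 2 + 1 + 2 + 1 + 1 + 0 + 1 + 2 + 0 + 1 + 1 + 0 + 4 + 1 = 29
distinct = 190 − 29 = 161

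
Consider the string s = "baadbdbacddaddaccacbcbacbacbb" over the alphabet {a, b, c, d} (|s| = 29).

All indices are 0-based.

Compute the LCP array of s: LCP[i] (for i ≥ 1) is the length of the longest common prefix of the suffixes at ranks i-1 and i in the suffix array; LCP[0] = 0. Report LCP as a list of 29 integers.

[0, 1, 3, 3, 2, 2, 1, 2, 0, 1, 2, 4, 3, 1, 1, 1, 0, 1, 5, 2, 2, 1, 1, 0, 2, 1, 2, 1, 3]

rank | idx | suffix
   0 |   1 | aadbdbacddaddaccacbcbacbacbb
   1 |  22 | acbacbb
   2 |  25 | acbb
   3 |  17 | acbcbacbacbb
   4 |  14 | accacbcbacbacbb
   5 |   7 | acddaddaccacbcbacbacbb
   6 |   2 | adbdbacddaddaccacbcbacbacbb
   7 |  11 | addaccacbcbacbacbb
   8 |  28 | b
   9 |   0 | baadbdbacddaddaccacbcbacbacbb
  10 |  21 | bacbacbb
  11 |  24 | bacbb
  12 |   6 | bacddaddaccacbcbacbacbb
  13 |  27 | bb
  14 |  19 | bcbacbacbb
  15 |   4 | bdbacddaddaccacbcbacbacbb
  16 |  16 | cacbcbacbacbb
  17 |  20 | cbacbacbb
  18 |  23 | cbacbb
  19 |  26 | cbb
  20 |  18 | cbcbacbacbb
  21 |  15 | ccacbcbacbacbb
  22 |   8 | cddaddaccacbcbacbacbb
  23 |  13 | daccacbcbacbacbb
  24 |  10 | daddaccacbcbacbacbb
  25 |   5 | dbacddaddaccacbcbacbacbb
  26 |   3 | dbdbacddaddaccacbcbacbacbb
  27 |  12 | ddaccacbcbacbacbb
  28 |   9 | ddaddaccacbcbacbacbb

SA = [1, 22, 25, 17, 14, 7, 2, 11, 28, 0, 21, 24, 6, 27, 19, 4, 16, 20, 23, 26, 18, 15, 8, 13, 10, 5, 3, 12, 9]
rank  pair      lcp
   1  s[1:],s[22:]  1  'a'
   2  s[22:],s[25:]  3  'acb'
   3  s[25:],s[17:]  3  'acb'
   4  s[17:],s[14:]  2  'ac'
   5  s[14:],s[7:]  2  'ac'
   6  s[7:],s[2:]  1  'a'
   7  s[2:],s[11:]  2  'ad'
   8  s[11:],s[28:]  0  ''
   9  s[28:],s[0:]  1  'b'
  10  s[0:],s[21:]  2  'ba'
  11  s[21:],s[24:]  4  'bacb'
  12  s[24:],s[6:]  3  'bac'
  13  s[6:],s[27:]  1  'b'
  14  s[27:],s[19:]  1  'b'
  15  s[19:],s[4:]  1  'b'
  16  s[4:],s[16:]  0  ''
  17  s[16:],s[20:]  1  'c'
  18  s[20:],s[23:]  5  'cbacb'
  19  s[23:],s[26:]  2  'cb'
  20  s[26:],s[18:]  2  'cb'
  21  s[18:],s[15:]  1  'c'
  22  s[15:],s[8:]  1  'c'
  23  s[8:],s[13:]  0  ''
  24  s[13:],s[10:]  2  'da'
  25  s[10:],s[5:]  1  'd'
  26  s[5:],s[3:]  2  'db'
  27  s[3:],s[12:]  1  'd'
  28  s[12:],s[9:]  3  'dda'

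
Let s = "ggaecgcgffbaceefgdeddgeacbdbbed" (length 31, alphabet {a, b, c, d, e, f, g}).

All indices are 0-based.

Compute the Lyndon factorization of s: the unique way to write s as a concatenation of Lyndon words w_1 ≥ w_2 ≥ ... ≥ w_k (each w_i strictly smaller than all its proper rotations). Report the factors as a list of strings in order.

emit factor 1: 'g' (i=0, period=1)
emit factor 2: 'g' (i=1, period=1)
emit factor 3: 'aecgcgffb' (i=2, period=9)
emit factor 4: 'aceefgdeddge' (i=11, period=12)
emit factor 5: 'acbdbbed' (i=23, period=8)

["g", "g", "aecgcgffb", "aceefgdeddge", "acbdbbed"]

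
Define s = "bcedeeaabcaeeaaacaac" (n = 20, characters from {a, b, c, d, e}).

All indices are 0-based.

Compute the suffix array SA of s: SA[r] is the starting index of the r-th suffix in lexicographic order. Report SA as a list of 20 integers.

rank | idx | suffix
   0 |  13 | aaacaac
   1 |   6 | aabcaeeaaacaac
   2 |  17 | aac
   3 |  14 | aacaac
   4 |   7 | abcaeeaaacaac
   5 |  18 | ac
   6 |  15 | acaac
   7 |  10 | aeeaaacaac
   8 |   8 | bcaeeaaacaac
   9 |   0 | bcedeeaabcaeeaaacaac
  10 |  19 | c
  11 |  16 | caac
  12 |   9 | caeeaaacaac
  13 |   1 | cedeeaabcaeeaaacaac
  14 |   3 | deeaabcaeeaaacaac
  15 |  12 | eaaacaac
  16 |   5 | eaabcaeeaaacaac
  17 |   2 | edeeaabcaeeaaacaac
  18 |  11 | eeaaacaac
  19 |   4 | eeaabcaeeaaacaac

[13, 6, 17, 14, 7, 18, 15, 10, 8, 0, 19, 16, 9, 1, 3, 12, 5, 2, 11, 4]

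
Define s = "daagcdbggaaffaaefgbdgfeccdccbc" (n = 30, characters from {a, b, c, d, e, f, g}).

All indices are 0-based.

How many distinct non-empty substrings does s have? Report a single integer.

rank→(start, suffix):
  0 → (13, 'aaefgbdgfeccdccbc')
  1 → (9, 'aaffaaefgbdgfeccdccbc')
  2 → (1, 'aagcdbggaaffaaefgbdgfeccdccbc')
  3 → (14, 'aefgbdgfeccdccbc')
  4 → (10, 'affaaefgbdgfeccdccbc')
  5 → (2, 'agcdbggaaffaaefgbdgfeccdccbc')
  6 → (28, 'bc')
  7 → (18, 'bdgfeccdccbc')
  8 → (6, 'bggaaffaaefgbdgfeccdccbc')
  9 → (29, 'c')
  10 → (27, 'cbc')
  11 → (26, 'ccbc')
  12 → (23, 'ccdccbc')
  13 → (4, 'cdbggaaffaaefgbdgfeccdccbc')
  14 → (24, 'cdccbc')
  15 → (0, 'daagcdbggaaffaaefgbdgfeccdccbc')
  16 → (5, 'dbggaaffaaefgbdgfeccdccbc')
  17 → (25, 'dccbc')
  18 → (19, 'dgfeccdccbc')
  19 → (22, 'eccdccbc')
  20 → (15, 'efgbdgfeccdccbc')
  21 → (12, 'faaefgbdgfeccdccbc')
  22 → (21, 'feccdccbc')
  23 → (11, 'ffaaefgbdgfeccdccbc')
  24 → (16, 'fgbdgfeccdccbc')
  25 → (8, 'gaaffaaefgbdgfeccdccbc')
  26 → (17, 'gbdgfeccdccbc')
  27 → (3, 'gcdbggaaffaaefgbdgfeccdccbc')
  28 → (20, 'gfeccdccbc')
  29 → (7, 'ggaaffaaefgbdgfeccdccbc')

SA = [13, 9, 1, 14, 10, 2, 28, 18, 6, 29, 27, 26, 23, 4, 24, 0, 5, 25, 19, 22, 15, 12, 21, 11, 16, 8, 17, 3, 20, 7]
[i] adj suffixes → lcp
  [1] 13/9 → 2 ('aa')
  [2] 9/1 → 2 ('aa')
  [3] 1/14 → 1 ('a')
  [4] 14/10 → 1 ('a')
  [5] 10/2 → 1 ('a')
  [6] 2/28 → 0 ('')
  [7] 28/18 → 1 ('b')
  [8] 18/6 → 1 ('b')
  [9] 6/29 → 0 ('')
  [10] 29/27 → 1 ('c')
  [11] 27/26 → 1 ('c')
  [12] 26/23 → 2 ('cc')
  [13] 23/4 → 1 ('c')
  [14] 4/24 → 2 ('cd')
  [15] 24/0 → 0 ('')
  [16] 0/5 → 1 ('d')
  [17] 5/25 → 1 ('d')
  [18] 25/19 → 1 ('d')
  [19] 19/22 → 0 ('')
  [20] 22/15 → 1 ('e')
  [21] 15/12 → 0 ('')
  [22] 12/21 → 1 ('f')
  [23] 21/11 → 1 ('f')
  [24] 11/16 → 1 ('f')
  [25] 16/8 → 0 ('')
  [26] 8/17 → 1 ('g')
  [27] 17/3 → 1 ('g')
  [28] 3/20 → 1 ('g')
  [29] 20/7 → 1 ('g')

n(n+1)/2 = 30·31/2 = 465
Σ LCP = 0 + 2 + 2 + 1 + 1 + 1 + 0 + 1 + 1 + 0 + 1 + 1 + 2 + 1 + 2 + 0 + 1 + 1 + 1 + 0 + 1 + 0 + 1 + 1 + 1 + 0 + 1 + 1 + 1 + 1 = 27
distinct = 465 − 27 = 438

438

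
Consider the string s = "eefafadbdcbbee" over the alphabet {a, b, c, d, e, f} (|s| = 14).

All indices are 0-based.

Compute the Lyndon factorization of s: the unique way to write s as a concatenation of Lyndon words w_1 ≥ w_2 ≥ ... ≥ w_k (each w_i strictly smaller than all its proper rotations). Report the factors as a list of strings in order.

emit factor 1: 'eef' (i=0, period=3)
emit factor 2: 'af' (i=3, period=2)
emit factor 3: 'adbdcbbee' (i=5, period=9)

["eef", "af", "adbdcbbee"]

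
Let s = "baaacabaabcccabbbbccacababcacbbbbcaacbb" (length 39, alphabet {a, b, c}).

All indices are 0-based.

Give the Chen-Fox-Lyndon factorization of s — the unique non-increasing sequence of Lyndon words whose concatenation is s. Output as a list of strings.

["b", "aaacabaabcccabbbbccacababcacbbbbcaacbb"]

emit factor 1: 'b' (i=0, period=1)
emit factor 2: 'aaacabaabcccabbbbccacababcacbbbbcaacbb' (i=1, period=38)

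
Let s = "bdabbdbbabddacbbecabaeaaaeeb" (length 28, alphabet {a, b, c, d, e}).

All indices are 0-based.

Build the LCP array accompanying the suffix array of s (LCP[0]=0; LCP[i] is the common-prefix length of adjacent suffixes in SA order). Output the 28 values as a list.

rank→(start, suffix):
  0 → (22, 'aaaeeb')
  1 → (23, 'aaeeb')
  2 → (18, 'abaeaaaeeb')
  3 → (2, 'abbdbbabddacbbecabaeaaaeeb')
  4 → (8, 'abddacbbecabaeaaaeeb')
  5 → (12, 'acbbecabaeaaaeeb')
  6 → (20, 'aeaaaeeb')
  7 → (24, 'aeeb')
  8 → (27, 'b')
  9 → (7, 'babddacbbecabaeaaaeeb')
  10 → (19, 'baeaaaeeb')
  11 → (6, 'bbabddacbbecabaeaaaeeb')
  12 → (3, 'bbdbbabddacbbecabaeaaaeeb')
  13 → (14, 'bbecabaeaaaeeb')
  14 → (0, 'bdabbdbbabddacbbecabaeaaaeeb')
  15 → (4, 'bdbbabddacbbecabaeaaaeeb')
  16 → (9, 'bddacbbecabaeaaaeeb')
  17 → (15, 'becabaeaaaeeb')
  18 → (17, 'cabaeaaaeeb')
  19 → (13, 'cbbecabaeaaaeeb')
  20 → (1, 'dabbdbbabddacbbecabaeaaaeeb')
  21 → (11, 'dacbbecabaeaaaeeb')
  22 → (5, 'dbbabddacbbecabaeaaaeeb')
  23 → (10, 'ddacbbecabaeaaaeeb')
  24 → (21, 'eaaaeeb')
  25 → (26, 'eb')
  26 → (16, 'ecabaeaaaeeb')
  27 → (25, 'eeb')

SA = [22, 23, 18, 2, 8, 12, 20, 24, 27, 7, 19, 6, 3, 14, 0, 4, 9, 15, 17, 13, 1, 11, 5, 10, 21, 26, 16, 25]
[i] adj suffixes → lcp
  [1] 22/23 → 2 ('aa')
  [2] 23/18 → 1 ('a')
  [3] 18/2 → 2 ('ab')
  [4] 2/8 → 2 ('ab')
  [5] 8/12 → 1 ('a')
  [6] 12/20 → 1 ('a')
  [7] 20/24 → 2 ('ae')
  [8] 24/27 → 0 ('')
  [9] 27/7 → 1 ('b')
  [10] 7/19 → 2 ('ba')
  [11] 19/6 → 1 ('b')
  [12] 6/3 → 2 ('bb')
  [13] 3/14 → 2 ('bb')
  [14] 14/0 → 1 ('b')
  [15] 0/4 → 2 ('bd')
  [16] 4/9 → 2 ('bd')
  [17] 9/15 → 1 ('b')
  [18] 15/17 → 0 ('')
  [19] 17/13 → 1 ('c')
  [20] 13/1 → 0 ('')
  [21] 1/11 → 2 ('da')
  [22] 11/5 → 1 ('d')
  [23] 5/10 → 1 ('d')
  [24] 10/21 → 0 ('')
  [25] 21/26 → 1 ('e')
  [26] 26/16 → 1 ('e')
  [27] 16/25 → 1 ('e')

[0, 2, 1, 2, 2, 1, 1, 2, 0, 1, 2, 1, 2, 2, 1, 2, 2, 1, 0, 1, 0, 2, 1, 1, 0, 1, 1, 1]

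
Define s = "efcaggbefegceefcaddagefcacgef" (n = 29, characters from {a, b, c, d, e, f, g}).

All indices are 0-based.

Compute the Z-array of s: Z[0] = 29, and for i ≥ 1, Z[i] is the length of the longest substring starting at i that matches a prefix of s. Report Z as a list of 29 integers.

Z[0]=29
i=1: i≥r, start 0; Z[1]=0
i=2: i≥r, start 0; Z[2]=0
i=3: i≥r, start 0; Z[3]=0
i=4: i≥r, start 0; Z[4]=0
i=5: i≥r, start 0; Z[5]=0
i=6: i≥r, start 0; Z[6]=0
i=7: i≥r, start 0; Z[7]=2 scan→box=[7,9)
i=8: min(r-i=1, Z[1]=0)=0; Z[8]=0
i=9: i≥r, start 0; Z[9]=1 scan→box=[9,10)
i=10: i≥r, start 0; Z[10]=0
i=11: i≥r, start 0; Z[11]=0
i=12: i≥r, start 0; Z[12]=1 scan→box=[12,13)
i=13: i≥r, start 0; Z[13]=4 scan→box=[13,17)
i=14: min(r-i=3, Z[1]=0)=0; Z[14]=0
i=15: min(r-i=2, Z[2]=0)=0; Z[15]=0
i=16: min(r-i=1, Z[3]=0)=0; Z[16]=0
i=17: i≥r, start 0; Z[17]=0
i=18: i≥r, start 0; Z[18]=0
i=19: i≥r, start 0; Z[19]=0
i=20: i≥r, start 0; Z[20]=0
i=21: i≥r, start 0; Z[21]=4 scan→box=[21,25)
i=22: min(r-i=3, Z[1]=0)=0; Z[22]=0
i=23: min(r-i=2, Z[2]=0)=0; Z[23]=0
i=24: min(r-i=1, Z[3]=0)=0; Z[24]=0
i=25: i≥r, start 0; Z[25]=0
i=26: i≥r, start 0; Z[26]=0
i=27: i≥r, start 0; Z[27]=2 scan→box=[27,29)
i=28: min(r-i=1, Z[1]=0)=0; Z[28]=0

[29, 0, 0, 0, 0, 0, 0, 2, 0, 1, 0, 0, 1, 4, 0, 0, 0, 0, 0, 0, 0, 4, 0, 0, 0, 0, 0, 2, 0]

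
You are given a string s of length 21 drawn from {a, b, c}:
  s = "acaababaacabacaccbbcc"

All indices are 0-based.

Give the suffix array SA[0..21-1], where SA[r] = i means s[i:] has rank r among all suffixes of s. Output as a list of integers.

[2, 7, 5, 3, 10, 0, 8, 12, 14, 6, 4, 11, 17, 18, 20, 1, 9, 13, 16, 19, 15]

rank | idx | suffix
   0 |   2 | aababaacabacaccbbcc
   1 |   7 | aacabacaccbbcc
   2 |   5 | abaacabacaccbbcc
   3 |   3 | ababaacabacaccbbcc
   4 |  10 | abacaccbbcc
   5 |   0 | acaababaacabacaccbbcc
   6 |   8 | acabacaccbbcc
   7 |  12 | acaccbbcc
   8 |  14 | accbbcc
   9 |   6 | baacabacaccbbcc
  10 |   4 | babaacabacaccbbcc
  11 |  11 | bacaccbbcc
  12 |  17 | bbcc
  13 |  18 | bcc
  14 |  20 | c
  15 |   1 | caababaacabacaccbbcc
  16 |   9 | cabacaccbbcc
  17 |  13 | caccbbcc
  18 |  16 | cbbcc
  19 |  19 | cc
  20 |  15 | ccbbcc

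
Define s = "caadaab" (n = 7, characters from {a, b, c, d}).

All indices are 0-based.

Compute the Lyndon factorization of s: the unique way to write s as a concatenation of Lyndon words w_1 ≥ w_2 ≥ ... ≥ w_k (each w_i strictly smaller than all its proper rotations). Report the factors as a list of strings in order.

["c", "aad", "aab"]

emit factor 1: 'c' (i=0, period=1)
emit factor 2: 'aad' (i=1, period=3)
emit factor 3: 'aab' (i=4, period=3)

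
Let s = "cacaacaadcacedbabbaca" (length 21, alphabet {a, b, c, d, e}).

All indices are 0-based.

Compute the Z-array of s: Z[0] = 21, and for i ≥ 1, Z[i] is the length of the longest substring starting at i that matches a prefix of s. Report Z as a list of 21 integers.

Z[0]=21
i=1: outside box; Z[1]=0
i=2: outside box; Z[2]=2 scan→box=[2,4)
i=3: min(r-i=1, Z[1]=0)=0; Z[3]=0
i=4: outside box; Z[4]=0
i=5: outside box; Z[5]=2 scan→box=[5,7)
i=6: min(r-i=1, Z[1]=0)=0; Z[6]=0
i=7: outside box; Z[7]=0
i=8: outside box; Z[8]=0
i=9: outside box; Z[9]=3 scan→box=[9,12)
i=10: min(r-i=2, Z[1]=0)=0; Z[10]=0
i=11: min(r-i=1, Z[2]=2)=1; Z[11]=1
i=12: outside box; Z[12]=0
i=13: outside box; Z[13]=0
i=14: outside box; Z[14]=0
i=15: outside box; Z[15]=0
i=16: outside box; Z[16]=0
i=17: outside box; Z[17]=0
i=18: outside box; Z[18]=0
i=19: outside box; Z[19]=2 scan→box=[19,21)
i=20: min(r-i=1, Z[1]=0)=0; Z[20]=0

[21, 0, 2, 0, 0, 2, 0, 0, 0, 3, 0, 1, 0, 0, 0, 0, 0, 0, 0, 2, 0]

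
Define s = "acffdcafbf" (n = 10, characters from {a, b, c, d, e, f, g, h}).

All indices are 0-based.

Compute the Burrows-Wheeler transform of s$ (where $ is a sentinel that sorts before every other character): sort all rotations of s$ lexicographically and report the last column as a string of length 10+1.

f$cfdafbafc

rank  rotation     last
    0  $acffdcafbf  f
    1  acffdcafbf$  $
    2  afbf$acffdc  c
    3  bf$acffdcaf  f
    4  cafbf$acffd  d
    5  cffdcafbf$a  a
    6  dcafbf$acff  f
    7  f$acffdcafb  b
    8  fbf$acffdca  a
    9  fdcafbf$acf  f
   10  ffdcafbf$ac  c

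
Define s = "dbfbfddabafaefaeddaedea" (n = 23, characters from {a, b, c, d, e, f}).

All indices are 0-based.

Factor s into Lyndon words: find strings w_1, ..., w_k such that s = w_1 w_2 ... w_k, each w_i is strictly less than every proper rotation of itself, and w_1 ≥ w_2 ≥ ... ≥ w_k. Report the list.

emit factor 1: 'd' (i=0, period=1)
emit factor 2: 'bfbfdd' (i=1, period=6)
emit factor 3: 'abafaefaeddaede' (i=7, period=15)
emit factor 4: 'a' (i=22, period=1)

["d", "bfbfdd", "abafaefaeddaede", "a"]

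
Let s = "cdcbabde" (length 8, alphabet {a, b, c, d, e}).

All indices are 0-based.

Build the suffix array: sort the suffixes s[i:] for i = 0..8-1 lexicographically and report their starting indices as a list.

[4, 3, 5, 2, 0, 1, 6, 7]

rank→(start, suffix):
  0 → (4, 'abde')
  1 → (3, 'babde')
  2 → (5, 'bde')
  3 → (2, 'cbabde')
  4 → (0, 'cdcbabde')
  5 → (1, 'dcbabde')
  6 → (6, 'de')
  7 → (7, 'e')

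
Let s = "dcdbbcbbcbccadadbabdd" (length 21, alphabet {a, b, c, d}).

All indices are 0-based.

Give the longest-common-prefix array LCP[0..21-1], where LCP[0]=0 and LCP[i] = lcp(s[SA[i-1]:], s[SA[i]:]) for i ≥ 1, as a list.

[0, 1, 2, 0, 1, 4, 1, 3, 2, 1, 0, 1, 2, 1, 1, 0, 1, 1, 2, 1, 1]

sorted suffixes:
  #0 SA[0]=17  'abdd'
  #1 SA[1]=12  'adadbabdd'
  #2 SA[2]=14  'adbabdd'
  #3 SA[3]=16  'babdd'
  #4 SA[4]=3  'bbcbbcbccadadbabdd'
  #5 SA[5]=6  'bbcbccadadbabdd'
  #6 SA[6]=4  'bcbbcbccadadbabdd'
  #7 SA[7]=7  'bcbccadadbabdd'
  #8 SA[8]=9  'bccadadbabdd'
  #9 SA[9]=18  'bdd'
  #10 SA[10]=11  'cadadbabdd'
  #11 SA[11]=5  'cbbcbccadadbabdd'
  #12 SA[12]=8  'cbccadadbabdd'
  #13 SA[13]=10  'ccadadbabdd'
  #14 SA[14]=1  'cdbbcbbcbccadadbabdd'
  #15 SA[15]=20  'd'
  #16 SA[16]=13  'dadbabdd'
  #17 SA[17]=15  'dbabdd'
  #18 SA[18]=2  'dbbcbbcbccadadbabdd'
  #19 SA[19]=0  'dcdbbcbbcbccadadbabdd'
  #20 SA[20]=19  'dd'

SA = [17, 12, 14, 16, 3, 6, 4, 7, 9, 18, 11, 5, 8, 10, 1, 20, 13, 15, 2, 0, 19]
[i] adj suffixes → lcp
  [1] 17/12 → 1 ('a')
  [2] 12/14 → 2 ('ad')
  [3] 14/16 → 0 ('')
  [4] 16/3 → 1 ('b')
  [5] 3/6 → 4 ('bbcb')
  [6] 6/4 → 1 ('b')
  [7] 4/7 → 3 ('bcb')
  [8] 7/9 → 2 ('bc')
  [9] 9/18 → 1 ('b')
  [10] 18/11 → 0 ('')
  [11] 11/5 → 1 ('c')
  [12] 5/8 → 2 ('cb')
  [13] 8/10 → 1 ('c')
  [14] 10/1 → 1 ('c')
  [15] 1/20 → 0 ('')
  [16] 20/13 → 1 ('d')
  [17] 13/15 → 1 ('d')
  [18] 15/2 → 2 ('db')
  [19] 2/0 → 1 ('d')
  [20] 0/19 → 1 ('d')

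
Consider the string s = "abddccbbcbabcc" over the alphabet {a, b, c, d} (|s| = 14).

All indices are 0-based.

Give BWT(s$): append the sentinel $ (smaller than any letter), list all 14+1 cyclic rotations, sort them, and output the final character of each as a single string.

cb$ccbaacbcbddb

rank  rotation         last
    0  $abddccbbcbabcc  c
    1  abcc$abddccbbcb  b
    2  abddccbbcbabcc$  $
    3  babcc$abddccbbc  c
    4  bbcbabcc$abddcc  c
    5  bcbabcc$abddccb  b
    6  bcc$abddccbbcba  a
    7  bddccbbcbabcc$a  a
    8  c$abddccbbcbabc  c
    9  cbabcc$abddccbb  b
   10  cbbcbabcc$abddc  c
   11  cc$abddccbbcbab  b
   12  ccbbcbabcc$abdd  d
   13  dccbbcbabcc$abd  d
   14  ddccbbcbabcc$ab  b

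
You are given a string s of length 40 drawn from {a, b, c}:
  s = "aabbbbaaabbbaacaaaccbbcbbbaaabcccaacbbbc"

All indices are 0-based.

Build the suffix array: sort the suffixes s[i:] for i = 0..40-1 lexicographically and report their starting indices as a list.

[6, 26, 15, 7, 0, 27, 12, 33, 16, 8, 1, 28, 13, 34, 17, 5, 25, 11, 4, 24, 10, 3, 23, 9, 2, 36, 37, 20, 38, 21, 29, 39, 14, 32, 22, 35, 19, 31, 18, 30]

rank | idx | suffix
   0 |   6 | aaabbbaacaaaccbbcbbbaaabcccaacbbbc
   1 |  26 | aaabcccaacbbbc
   2 |  15 | aaaccbbcbbbaaabcccaacbbbc
   3 |   7 | aabbbaacaaaccbbcbbbaaabcccaacbbbc
   4 |   0 | aabbbbaaabbbaacaaaccbbcbbbaaabcccaacbbbc
   5 |  27 | aabcccaacbbbc
   6 |  12 | aacaaaccbbcbbbaaabcccaacbbbc
   7 |  33 | aacbbbc
   8 |  16 | aaccbbcbbbaaabcccaacbbbc
   9 |   8 | abbbaacaaaccbbcbbbaaabcccaacbbbc
  10 |   1 | abbbbaaabbbaacaaaccbbcbbbaaabcccaacbbbc
  11 |  28 | abcccaacbbbc
  12 |  13 | acaaaccbbcbbbaaabcccaacbbbc
  13 |  34 | acbbbc
  14 |  17 | accbbcbbbaaabcccaacbbbc
  15 |   5 | baaabbbaacaaaccbbcbbbaaabcccaacbbbc
  16 |  25 | baaabcccaacbbbc
  17 |  11 | baacaaaccbbcbbbaaabcccaacbbbc
  18 |   4 | bbaaabbbaacaaaccbbcbbbaaabcccaacbbbc
  19 |  24 | bbaaabcccaacbbbc
  20 |  10 | bbaacaaaccbbcbbbaaabcccaacbbbc
  21 |   3 | bbbaaabbbaacaaaccbbcbbbaaabcccaacbbbc
  22 |  23 | bbbaaabcccaacbbbc
  23 |   9 | bbbaacaaaccbbcbbbaaabcccaacbbbc
  24 |   2 | bbbbaaabbbaacaaaccbbcbbbaaabcccaacbbbc
  25 |  36 | bbbc
  26 |  37 | bbc
  27 |  20 | bbcbbbaaabcccaacbbbc
  28 |  38 | bc
  29 |  21 | bcbbbaaabcccaacbbbc
  30 |  29 | bcccaacbbbc
  31 |  39 | c
  32 |  14 | caaaccbbcbbbaaabcccaacbbbc
  33 |  32 | caacbbbc
  34 |  22 | cbbbaaabcccaacbbbc
  35 |  35 | cbbbc
  36 |  19 | cbbcbbbaaabcccaacbbbc
  37 |  31 | ccaacbbbc
  38 |  18 | ccbbcbbbaaabcccaacbbbc
  39 |  30 | cccaacbbbc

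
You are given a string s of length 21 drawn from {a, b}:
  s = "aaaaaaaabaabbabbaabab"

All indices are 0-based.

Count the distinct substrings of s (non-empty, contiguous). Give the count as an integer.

171

rank | idx | suffix
   0 |   0 | aaaaaaaabaabbabbaabab
   1 |   1 | aaaaaaabaabbabbaabab
   2 |   2 | aaaaaabaabbabbaabab
   3 |   3 | aaaaabaabbabbaabab
   4 |   4 | aaaabaabbabbaabab
   5 |   5 | aaabaabbabbaabab
   6 |   6 | aabaabbabbaabab
   7 |  16 | aabab
   8 |   9 | aabbabbaabab
   9 |  19 | ab
  10 |   7 | abaabbabbaabab
  11 |  17 | abab
  12 |  13 | abbaabab
  13 |  10 | abbabbaabab
  14 |  20 | b
  15 |  15 | baabab
  16 |   8 | baabbabbaabab
  17 |  18 | bab
  18 |  12 | babbaabab
  19 |  14 | bbaabab
  20 |  11 | bbabbaabab

SA = [0, 1, 2, 3, 4, 5, 6, 16, 9, 19, 7, 17, 13, 10, 20, 15, 8, 18, 12, 14, 11]
[i] adj suffixes → lcp
  [1] 0/1 → 7 ('aaaaaaa')
  [2] 1/2 → 6 ('aaaaaa')
  [3] 2/3 → 5 ('aaaaa')
  [4] 3/4 → 4 ('aaaa')
  [5] 4/5 → 3 ('aaa')
  [6] 5/6 → 2 ('aa')
  [7] 6/16 → 4 ('aaba')
  [8] 16/9 → 3 ('aab')
  [9] 9/19 → 1 ('a')
  [10] 19/7 → 2 ('ab')
  [11] 7/17 → 3 ('aba')
  [12] 17/13 → 2 ('ab')
  [13] 13/10 → 4 ('abba')
  [14] 10/20 → 0 ('')
  [15] 20/15 → 1 ('b')
  [16] 15/8 → 4 ('baab')
  [17] 8/18 → 2 ('ba')
  [18] 18/12 → 3 ('bab')
  [19] 12/14 → 1 ('b')
  [20] 14/11 → 3 ('bba')

n(n+1)/2 = 21·22/2 = 231
Σ LCP = 0 + 7 + 6 + 5 + 4 + 3 + 2 + 4 + 3 + 1 + 2 + 3 + 2 + 4 + 0 + 1 + 4 + 2 + 3 + 1 + 3 = 60
distinct = 231 − 60 = 171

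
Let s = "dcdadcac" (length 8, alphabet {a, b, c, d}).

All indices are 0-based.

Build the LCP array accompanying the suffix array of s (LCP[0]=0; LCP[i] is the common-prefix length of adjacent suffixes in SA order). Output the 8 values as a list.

[0, 1, 0, 1, 1, 0, 1, 2]

sorted suffixes:
  #0 SA[0]=6  'ac'
  #1 SA[1]=3  'adcac'
  #2 SA[2]=7  'c'
  #3 SA[3]=5  'cac'
  #4 SA[4]=1  'cdadcac'
  #5 SA[5]=2  'dadcac'
  #6 SA[6]=4  'dcac'
  #7 SA[7]=0  'dcdadcac'

SA = [6, 3, 7, 5, 1, 2, 4, 0]
rank  pair      lcp
   1  s[6:],s[3:]  1  'a'
   2  s[3:],s[7:]  0  ''
   3  s[7:],s[5:]  1  'c'
   4  s[5:],s[1:]  1  'c'
   5  s[1:],s[2:]  0  ''
   6  s[2:],s[4:]  1  'd'
   7  s[4:],s[0:]  2  'dc'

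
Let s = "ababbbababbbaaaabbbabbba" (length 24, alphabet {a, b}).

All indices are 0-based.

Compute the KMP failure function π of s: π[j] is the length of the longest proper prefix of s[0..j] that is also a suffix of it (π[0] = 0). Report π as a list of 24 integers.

[0, 0, 1, 2, 0, 0, 1, 2, 3, 4, 5, 6, 7, 1, 1, 1, 2, 0, 0, 1, 2, 0, 0, 1]

π[0] = 0
j=1 s[j]='b': π[1]=0 (border '')
j=2 s[j]='a': π[2]=1 (border 'a')
j=3 s[j]='b': π[3]=2 (border 'ab')
j=4 s[j]='b': k: 2→0; π[4]=0 (border '')
j=5 s[j]='b': π[5]=0 (border '')
j=6 s[j]='a': π[6]=1 (border 'a')
j=7 s[j]='b': π[7]=2 (border 'ab')
j=8 s[j]='a': π[8]=3 (border 'aba')
j=9 s[j]='b': π[9]=4 (border 'abab')
j=10 s[j]='b': π[10]=5 (border 'ababb')
j=11 s[j]='b': π[11]=6 (border 'ababbb')
j=12 s[j]='a': π[12]=7 (border 'ababbba')
j=13 s[j]='a': k: 7→1→0; π[13]=1 (border 'a')
j=14 s[j]='a': k: 1→0; π[14]=1 (border 'a')
j=15 s[j]='a': k: 1→0; π[15]=1 (border 'a')
j=16 s[j]='b': π[16]=2 (border 'ab')
j=17 s[j]='b': k: 2→0; π[17]=0 (border '')
j=18 s[j]='b': π[18]=0 (border '')
j=19 s[j]='a': π[19]=1 (border 'a')
j=20 s[j]='b': π[20]=2 (border 'ab')
j=21 s[j]='b': k: 2→0; π[21]=0 (border '')
j=22 s[j]='b': π[22]=0 (border '')
j=23 s[j]='a': π[23]=1 (border 'a')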